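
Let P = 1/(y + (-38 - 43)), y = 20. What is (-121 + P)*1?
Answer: -7382/61 ≈ -121.02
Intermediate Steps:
P = -1/61 (P = 1/(20 + (-38 - 43)) = 1/(20 - 81) = 1/(-61) = -1/61 ≈ -0.016393)
(-121 + P)*1 = (-121 - 1/61)*1 = -7382/61*1 = -7382/61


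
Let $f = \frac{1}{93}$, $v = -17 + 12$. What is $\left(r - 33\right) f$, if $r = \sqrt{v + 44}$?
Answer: $- \frac{11}{31} + \frac{\sqrt{39}}{93} \approx -0.28769$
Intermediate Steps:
$v = -5$
$f = \frac{1}{93} \approx 0.010753$
$r = \sqrt{39}$ ($r = \sqrt{-5 + 44} = \sqrt{39} \approx 6.245$)
$\left(r - 33\right) f = \left(\sqrt{39} - 33\right) \frac{1}{93} = \left(-33 + \sqrt{39}\right) \frac{1}{93} = - \frac{11}{31} + \frac{\sqrt{39}}{93}$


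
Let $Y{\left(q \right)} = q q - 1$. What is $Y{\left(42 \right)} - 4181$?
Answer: $-2418$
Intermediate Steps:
$Y{\left(q \right)} = -1 + q^{2}$ ($Y{\left(q \right)} = q^{2} - 1 = -1 + q^{2}$)
$Y{\left(42 \right)} - 4181 = \left(-1 + 42^{2}\right) - 4181 = \left(-1 + 1764\right) - 4181 = 1763 - 4181 = -2418$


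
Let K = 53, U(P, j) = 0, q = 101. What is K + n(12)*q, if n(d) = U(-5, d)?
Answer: 53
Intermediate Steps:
n(d) = 0
K + n(12)*q = 53 + 0*101 = 53 + 0 = 53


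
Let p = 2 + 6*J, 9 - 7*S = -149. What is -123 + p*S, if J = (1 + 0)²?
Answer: 403/7 ≈ 57.571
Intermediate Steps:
J = 1 (J = 1² = 1)
S = 158/7 (S = 9/7 - ⅐*(-149) = 9/7 + 149/7 = 158/7 ≈ 22.571)
p = 8 (p = 2 + 6*1 = 2 + 6 = 8)
-123 + p*S = -123 + 8*(158/7) = -123 + 1264/7 = 403/7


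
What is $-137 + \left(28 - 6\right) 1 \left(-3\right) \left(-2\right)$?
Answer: $-5$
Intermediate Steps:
$-137 + \left(28 - 6\right) 1 \left(-3\right) \left(-2\right) = -137 + \left(28 - 6\right) \left(\left(-3\right) \left(-2\right)\right) = -137 + 22 \cdot 6 = -137 + 132 = -5$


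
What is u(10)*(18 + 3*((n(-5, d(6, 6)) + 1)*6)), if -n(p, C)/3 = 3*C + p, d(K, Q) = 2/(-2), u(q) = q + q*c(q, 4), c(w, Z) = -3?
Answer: -9360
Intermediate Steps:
u(q) = -2*q (u(q) = q + q*(-3) = q - 3*q = -2*q)
d(K, Q) = -1 (d(K, Q) = 2*(-½) = -1)
n(p, C) = -9*C - 3*p (n(p, C) = -3*(3*C + p) = -3*(p + 3*C) = -9*C - 3*p)
u(10)*(18 + 3*((n(-5, d(6, 6)) + 1)*6)) = (-2*10)*(18 + 3*(((-9*(-1) - 3*(-5)) + 1)*6)) = -20*(18 + 3*(((9 + 15) + 1)*6)) = -20*(18 + 3*((24 + 1)*6)) = -20*(18 + 3*(25*6)) = -20*(18 + 3*150) = -20*(18 + 450) = -20*468 = -9360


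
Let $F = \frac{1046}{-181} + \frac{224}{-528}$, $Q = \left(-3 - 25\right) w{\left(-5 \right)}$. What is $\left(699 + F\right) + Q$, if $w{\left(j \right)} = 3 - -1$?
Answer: $\frac{3469099}{5973} \approx 580.8$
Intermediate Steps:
$w{\left(j \right)} = 4$ ($w{\left(j \right)} = 3 + 1 = 4$)
$Q = -112$ ($Q = \left(-3 - 25\right) 4 = \left(-28\right) 4 = -112$)
$F = - \frac{37052}{5973}$ ($F = 1046 \left(- \frac{1}{181}\right) + 224 \left(- \frac{1}{528}\right) = - \frac{1046}{181} - \frac{14}{33} = - \frac{37052}{5973} \approx -6.2032$)
$\left(699 + F\right) + Q = \left(699 - \frac{37052}{5973}\right) - 112 = \frac{4138075}{5973} - 112 = \frac{3469099}{5973}$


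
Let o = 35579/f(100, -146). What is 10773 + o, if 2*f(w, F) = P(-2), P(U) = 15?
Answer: 232753/15 ≈ 15517.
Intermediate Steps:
f(w, F) = 15/2 (f(w, F) = (1/2)*15 = 15/2)
o = 71158/15 (o = 35579/(15/2) = 35579*(2/15) = 71158/15 ≈ 4743.9)
10773 + o = 10773 + 71158/15 = 232753/15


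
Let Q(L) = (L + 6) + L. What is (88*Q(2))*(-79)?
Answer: -69520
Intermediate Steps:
Q(L) = 6 + 2*L (Q(L) = (6 + L) + L = 6 + 2*L)
(88*Q(2))*(-79) = (88*(6 + 2*2))*(-79) = (88*(6 + 4))*(-79) = (88*10)*(-79) = 880*(-79) = -69520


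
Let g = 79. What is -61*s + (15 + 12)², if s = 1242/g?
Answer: -18171/79 ≈ -230.01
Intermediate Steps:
s = 1242/79 ≈ 15.722
-61*s + (15 + 12)² = -61*1242/79 + (15 + 12)² = -75762/79 + 27² = -75762/79 + 729 = -18171/79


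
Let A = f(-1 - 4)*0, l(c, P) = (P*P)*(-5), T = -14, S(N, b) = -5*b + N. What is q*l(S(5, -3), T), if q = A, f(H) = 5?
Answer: 0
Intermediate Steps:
S(N, b) = N - 5*b
l(c, P) = -5*P² (l(c, P) = P²*(-5) = -5*P²)
A = 0 (A = 5*0 = 0)
q = 0
q*l(S(5, -3), T) = 0*(-5*(-14)²) = 0*(-5*196) = 0*(-980) = 0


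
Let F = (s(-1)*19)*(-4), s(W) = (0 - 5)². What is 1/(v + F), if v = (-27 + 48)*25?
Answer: -1/1375 ≈ -0.00072727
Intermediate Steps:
s(W) = 25 (s(W) = (-5)² = 25)
v = 525 (v = 21*25 = 525)
F = -1900 (F = (25*19)*(-4) = 475*(-4) = -1900)
1/(v + F) = 1/(525 - 1900) = 1/(-1375) = -1/1375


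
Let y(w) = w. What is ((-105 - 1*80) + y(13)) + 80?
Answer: -92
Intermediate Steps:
((-105 - 1*80) + y(13)) + 80 = ((-105 - 1*80) + 13) + 80 = ((-105 - 80) + 13) + 80 = (-185 + 13) + 80 = -172 + 80 = -92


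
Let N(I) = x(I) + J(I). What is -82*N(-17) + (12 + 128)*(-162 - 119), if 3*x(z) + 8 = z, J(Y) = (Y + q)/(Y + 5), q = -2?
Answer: -77573/2 ≈ -38787.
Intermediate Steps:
J(Y) = (-2 + Y)/(5 + Y) (J(Y) = (Y - 2)/(Y + 5) = (-2 + Y)/(5 + Y))
x(z) = -8/3 + z/3
N(I) = -8/3 + I/3 + (-2 + I)/(5 + I) (N(I) = (-8/3 + I/3) + (-2 + I)/(5 + I) = -8/3 + I/3 + (-2 + I)/(5 + I))
-82*N(-17) + (12 + 128)*(-162 - 119) = -82*(-46 + (-17)²)/(3*(5 - 17)) + (12 + 128)*(-162 - 119) = -82*(-46 + 289)/(3*(-12)) + 140*(-281) = -82*(-1)*243/(3*12) - 39340 = -82*(-27/4) - 39340 = 1107/2 - 39340 = -77573/2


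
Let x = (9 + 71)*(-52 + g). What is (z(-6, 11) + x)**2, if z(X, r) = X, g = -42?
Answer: 56640676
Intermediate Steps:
x = -7520 (x = (9 + 71)*(-52 - 42) = 80*(-94) = -7520)
(z(-6, 11) + x)**2 = (-6 - 7520)**2 = (-7526)**2 = 56640676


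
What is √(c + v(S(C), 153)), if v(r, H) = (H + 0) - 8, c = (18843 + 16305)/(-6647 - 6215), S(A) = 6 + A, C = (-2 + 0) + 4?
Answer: √5883856951/6431 ≈ 11.928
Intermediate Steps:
C = 2 (C = -2 + 4 = 2)
c = -17574/6431 (c = 35148/(-12862) = 35148*(-1/12862) = -17574/6431 ≈ -2.7327)
v(r, H) = -8 + H (v(r, H) = H - 8 = -8 + H)
√(c + v(S(C), 153)) = √(-17574/6431 + (-8 + 153)) = √(-17574/6431 + 145) = √(914921/6431) = √5883856951/6431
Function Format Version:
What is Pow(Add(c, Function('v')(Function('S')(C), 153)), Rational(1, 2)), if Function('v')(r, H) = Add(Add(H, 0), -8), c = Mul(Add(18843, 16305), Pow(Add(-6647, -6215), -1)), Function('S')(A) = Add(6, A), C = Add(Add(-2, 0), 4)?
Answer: Mul(Rational(1, 6431), Pow(5883856951, Rational(1, 2))) ≈ 11.928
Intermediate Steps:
C = 2 (C = Add(-2, 4) = 2)
c = Rational(-17574, 6431) (c = Mul(35148, Pow(-12862, -1)) = Mul(35148, Rational(-1, 12862)) = Rational(-17574, 6431) ≈ -2.7327)
Function('v')(r, H) = Add(-8, H) (Function('v')(r, H) = Add(H, -8) = Add(-8, H))
Pow(Add(c, Function('v')(Function('S')(C), 153)), Rational(1, 2)) = Pow(Add(Rational(-17574, 6431), Add(-8, 153)), Rational(1, 2)) = Pow(Add(Rational(-17574, 6431), 145), Rational(1, 2)) = Pow(Rational(914921, 6431), Rational(1, 2)) = Mul(Rational(1, 6431), Pow(5883856951, Rational(1, 2)))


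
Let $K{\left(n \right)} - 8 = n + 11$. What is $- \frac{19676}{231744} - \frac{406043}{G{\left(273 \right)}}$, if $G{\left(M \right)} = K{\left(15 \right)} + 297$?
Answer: $- \frac{23526135437}{19176816} \approx -1226.8$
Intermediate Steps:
$K{\left(n \right)} = 19 + n$ ($K{\left(n \right)} = 8 + \left(n + 11\right) = 8 + \left(11 + n\right) = 19 + n$)
$G{\left(M \right)} = 331$ ($G{\left(M \right)} = \left(19 + 15\right) + 297 = 34 + 297 = 331$)
$- \frac{19676}{231744} - \frac{406043}{G{\left(273 \right)}} = - \frac{19676}{231744} - \frac{406043}{331} = \left(-19676\right) \frac{1}{231744} - \frac{406043}{331} = - \frac{4919}{57936} - \frac{406043}{331} = - \frac{23526135437}{19176816}$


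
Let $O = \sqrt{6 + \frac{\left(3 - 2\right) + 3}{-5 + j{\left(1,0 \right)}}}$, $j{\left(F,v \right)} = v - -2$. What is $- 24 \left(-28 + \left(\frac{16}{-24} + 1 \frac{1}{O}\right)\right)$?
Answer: $688 - \frac{12 \sqrt{42}}{7} \approx 676.89$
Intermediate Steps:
$j{\left(F,v \right)} = 2 + v$ ($j{\left(F,v \right)} = v + 2 = 2 + v$)
$O = \frac{\sqrt{42}}{3}$ ($O = \sqrt{6 + \frac{\left(3 - 2\right) + 3}{-5 + \left(2 + 0\right)}} = \sqrt{6 + \frac{\left(3 - 2\right) + 3}{-5 + 2}} = \sqrt{6 + \frac{1 + 3}{-3}} = \sqrt{6 + 4 \left(- \frac{1}{3}\right)} = \sqrt{6 - \frac{4}{3}} = \sqrt{\frac{14}{3}} = \frac{\sqrt{42}}{3} \approx 2.1602$)
$- 24 \left(-28 + \left(\frac{16}{-24} + 1 \frac{1}{O}\right)\right) = - 24 \left(-28 + \left(\frac{16}{-24} + 1 \frac{1}{\frac{1}{3} \sqrt{42}}\right)\right) = - 24 \left(-28 + \left(16 \left(- \frac{1}{24}\right) + 1 \frac{\sqrt{42}}{14}\right)\right) = - 24 \left(-28 - \left(\frac{2}{3} - \frac{\sqrt{42}}{14}\right)\right) = - 24 \left(- \frac{86}{3} + \frac{\sqrt{42}}{14}\right) = 688 - \frac{12 \sqrt{42}}{7}$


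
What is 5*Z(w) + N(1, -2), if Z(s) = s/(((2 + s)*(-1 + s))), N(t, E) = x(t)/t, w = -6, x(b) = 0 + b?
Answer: -1/14 ≈ -0.071429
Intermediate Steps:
x(b) = b
N(t, E) = 1 (N(t, E) = t/t = 1)
Z(s) = s/((-1 + s)*(2 + s)) (Z(s) = s/(((-1 + s)*(2 + s))) = s*(1/((-1 + s)*(2 + s))) = s/((-1 + s)*(2 + s)))
5*Z(w) + N(1, -2) = 5*(-6/(-2 - 6 + (-6)²)) + 1 = 5*(-6/(-2 - 6 + 36)) + 1 = 5*(-6/28) + 1 = 5*(-6*1/28) + 1 = 5*(-3/14) + 1 = -15/14 + 1 = -1/14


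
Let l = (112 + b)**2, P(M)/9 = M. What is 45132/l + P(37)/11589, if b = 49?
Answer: 177222147/100132823 ≈ 1.7699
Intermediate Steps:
P(M) = 9*M
l = 25921 (l = (112 + 49)**2 = 161**2 = 25921)
45132/l + P(37)/11589 = 45132/25921 + (9*37)/11589 = 45132*(1/25921) + 333*(1/11589) = 45132/25921 + 111/3863 = 177222147/100132823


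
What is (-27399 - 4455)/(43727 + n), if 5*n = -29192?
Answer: -159270/189443 ≈ -0.84073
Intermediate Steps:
n = -29192/5 (n = (⅕)*(-29192) = -29192/5 ≈ -5838.4)
(-27399 - 4455)/(43727 + n) = (-27399 - 4455)/(43727 - 29192/5) = -31854/189443/5 = -31854*5/189443 = -159270/189443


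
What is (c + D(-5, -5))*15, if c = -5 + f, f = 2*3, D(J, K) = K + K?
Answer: -135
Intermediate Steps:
D(J, K) = 2*K
f = 6
c = 1 (c = -5 + 6 = 1)
(c + D(-5, -5))*15 = (1 + 2*(-5))*15 = (1 - 10)*15 = -9*15 = -135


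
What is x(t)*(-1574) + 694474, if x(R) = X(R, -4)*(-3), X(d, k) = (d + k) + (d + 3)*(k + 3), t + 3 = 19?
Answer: 661420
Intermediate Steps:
t = 16 (t = -3 + 19 = 16)
X(d, k) = d + k + (3 + d)*(3 + k) (X(d, k) = (d + k) + (3 + d)*(3 + k) = d + k + (3 + d)*(3 + k))
x(R) = 21 (x(R) = (9 + 4*R + 4*(-4) + R*(-4))*(-3) = (9 + 4*R - 16 - 4*R)*(-3) = -7*(-3) = 21)
x(t)*(-1574) + 694474 = 21*(-1574) + 694474 = -33054 + 694474 = 661420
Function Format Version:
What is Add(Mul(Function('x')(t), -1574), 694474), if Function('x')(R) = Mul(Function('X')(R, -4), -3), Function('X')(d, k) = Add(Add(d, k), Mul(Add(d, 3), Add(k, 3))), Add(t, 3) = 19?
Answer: 661420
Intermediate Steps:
t = 16 (t = Add(-3, 19) = 16)
Function('X')(d, k) = Add(d, k, Mul(Add(3, d), Add(3, k))) (Function('X')(d, k) = Add(Add(d, k), Mul(Add(3, d), Add(3, k))) = Add(d, k, Mul(Add(3, d), Add(3, k))))
Function('x')(R) = 21 (Function('x')(R) = Mul(Add(9, Mul(4, R), Mul(4, -4), Mul(R, -4)), -3) = Mul(Add(9, Mul(4, R), -16, Mul(-4, R)), -3) = Mul(-7, -3) = 21)
Add(Mul(Function('x')(t), -1574), 694474) = Add(Mul(21, -1574), 694474) = Add(-33054, 694474) = 661420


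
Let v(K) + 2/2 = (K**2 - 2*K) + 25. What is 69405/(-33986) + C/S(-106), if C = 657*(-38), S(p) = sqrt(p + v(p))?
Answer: -69405/33986 - 12483*sqrt(11366)/5683 ≈ -236.22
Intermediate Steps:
v(K) = 24 + K**2 - 2*K (v(K) = -1 + ((K**2 - 2*K) + 25) = -1 + (25 + K**2 - 2*K) = 24 + K**2 - 2*K)
S(p) = sqrt(24 + p**2 - p) (S(p) = sqrt(p + (24 + p**2 - 2*p)) = sqrt(24 + p**2 - p))
C = -24966
69405/(-33986) + C/S(-106) = 69405/(-33986) - 24966/sqrt(24 + (-106)**2 - 1*(-106)) = 69405*(-1/33986) - 24966/sqrt(24 + 11236 + 106) = -69405/33986 - 24966*sqrt(11366)/11366 = -69405/33986 - 12483*sqrt(11366)/5683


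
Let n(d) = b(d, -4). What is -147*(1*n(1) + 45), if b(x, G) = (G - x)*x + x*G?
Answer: -5292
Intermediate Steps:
b(x, G) = G*x + x*(G - x) (b(x, G) = x*(G - x) + G*x = G*x + x*(G - x))
n(d) = d*(-8 - d) (n(d) = d*(-d + 2*(-4)) = d*(-d - 8) = d*(-8 - d))
-147*(1*n(1) + 45) = -147*(1*(-1*1*(8 + 1)) + 45) = -147*(1*(-1*1*9) + 45) = -147*(1*(-9) + 45) = -147*(-9 + 45) = -147*36 = -5292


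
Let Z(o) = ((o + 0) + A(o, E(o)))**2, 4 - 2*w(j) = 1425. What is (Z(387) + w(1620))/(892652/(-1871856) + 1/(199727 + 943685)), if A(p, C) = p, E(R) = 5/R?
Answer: -40021351343212113/31895848024 ≈ -1.2548e+6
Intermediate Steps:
w(j) = -1421/2 (w(j) = 2 - 1/2*1425 = 2 - 1425/2 = -1421/2)
Z(o) = 4*o**2 (Z(o) = ((o + 0) + o)**2 = (o + o)**2 = (2*o)**2 = 4*o**2)
(Z(387) + w(1620))/(892652/(-1871856) + 1/(199727 + 943685)) = (4*387**2 - 1421/2)/(892652/(-1871856) + 1/(199727 + 943685)) = (4*149769 - 1421/2)/(892652*(-1/1871856) + 1/1143412) = (599076 - 1421/2)/(-223163/467964 + 1/1143412) = 1196731/(2*(-15947924012/33442228323)) = (1196731/2)*(-33442228323/15947924012) = -40021351343212113/31895848024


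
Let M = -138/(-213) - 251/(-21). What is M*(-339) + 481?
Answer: -1883874/497 ≈ -3790.5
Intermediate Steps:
M = 18787/1491 (M = -138*(-1/213) - 251*(-1/21) = 46/71 + 251/21 = 18787/1491 ≈ 12.600)
M*(-339) + 481 = (18787/1491)*(-339) + 481 = -2122931/497 + 481 = -1883874/497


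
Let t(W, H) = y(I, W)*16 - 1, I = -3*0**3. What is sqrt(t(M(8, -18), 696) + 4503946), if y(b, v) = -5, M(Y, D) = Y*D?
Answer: sqrt(4503865) ≈ 2122.2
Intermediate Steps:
M(Y, D) = D*Y
I = 0 (I = -3*0 = 0)
t(W, H) = -81 (t(W, H) = -5*16 - 1 = -80 - 1 = -81)
sqrt(t(M(8, -18), 696) + 4503946) = sqrt(-81 + 4503946) = sqrt(4503865)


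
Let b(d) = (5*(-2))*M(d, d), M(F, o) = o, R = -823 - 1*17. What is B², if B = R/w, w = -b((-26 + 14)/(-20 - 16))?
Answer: 63504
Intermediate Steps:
R = -840 (R = -823 - 17 = -840)
b(d) = -10*d (b(d) = (5*(-2))*d = -10*d)
w = 10/3 (w = -(-10)*(-26 + 14)/(-20 - 16) = -(-10)*(-12/(-36)) = -(-10)*(-12*(-1/36)) = -(-10)/3 = -1*(-10/3) = 10/3 ≈ 3.3333)
B = -252 (B = -840/10/3 = -840*3/10 = -252)
B² = (-252)² = 63504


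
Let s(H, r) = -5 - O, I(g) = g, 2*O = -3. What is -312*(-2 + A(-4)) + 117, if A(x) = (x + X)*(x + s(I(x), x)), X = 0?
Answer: -8619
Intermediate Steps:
O = -3/2 (O = (1/2)*(-3) = -3/2 ≈ -1.5000)
s(H, r) = -7/2 (s(H, r) = -5 - 1*(-3/2) = -5 + 3/2 = -7/2)
A(x) = x*(-7/2 + x) (A(x) = (x + 0)*(x - 7/2) = x*(-7/2 + x))
-312*(-2 + A(-4)) + 117 = -312*(-2 + (1/2)*(-4)*(-7 + 2*(-4))) + 117 = -312*(-2 + (1/2)*(-4)*(-7 - 8)) + 117 = -312*(-2 + (1/2)*(-4)*(-15)) + 117 = -312*(-2 + 30) + 117 = -312*28 + 117 = -52*168 + 117 = -8736 + 117 = -8619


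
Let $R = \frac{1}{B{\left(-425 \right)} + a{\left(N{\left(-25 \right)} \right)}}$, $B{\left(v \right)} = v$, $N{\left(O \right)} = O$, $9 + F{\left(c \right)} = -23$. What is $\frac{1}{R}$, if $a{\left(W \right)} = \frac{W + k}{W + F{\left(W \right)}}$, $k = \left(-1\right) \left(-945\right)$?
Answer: $- \frac{25145}{57} \approx -441.14$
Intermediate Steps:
$F{\left(c \right)} = -32$ ($F{\left(c \right)} = -9 - 23 = -32$)
$k = 945$
$a{\left(W \right)} = \frac{945 + W}{-32 + W}$ ($a{\left(W \right)} = \frac{W + 945}{W - 32} = \frac{945 + W}{-32 + W}$)
$R = - \frac{57}{25145}$ ($R = \frac{1}{-425 + \frac{945 - 25}{-32 - 25}} = \frac{1}{-425 + \frac{1}{-57} \cdot 920} = \frac{1}{-425 - \frac{920}{57}} = \frac{1}{- \frac{25145}{57}} = - \frac{57}{25145} \approx -0.0022669$)
$\frac{1}{R} = \frac{1}{- \frac{57}{25145}} = - \frac{25145}{57}$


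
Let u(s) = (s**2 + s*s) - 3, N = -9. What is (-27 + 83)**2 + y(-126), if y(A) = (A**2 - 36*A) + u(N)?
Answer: 23707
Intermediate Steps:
u(s) = -3 + 2*s**2 (u(s) = (s**2 + s**2) - 3 = 2*s**2 - 3 = -3 + 2*s**2)
y(A) = 159 + A**2 - 36*A (y(A) = (A**2 - 36*A) + (-3 + 2*(-9)**2) = (A**2 - 36*A) + (-3 + 2*81) = (A**2 - 36*A) + (-3 + 162) = (A**2 - 36*A) + 159 = 159 + A**2 - 36*A)
(-27 + 83)**2 + y(-126) = (-27 + 83)**2 + (159 + (-126)**2 - 36*(-126)) = 56**2 + (159 + 15876 + 4536) = 3136 + 20571 = 23707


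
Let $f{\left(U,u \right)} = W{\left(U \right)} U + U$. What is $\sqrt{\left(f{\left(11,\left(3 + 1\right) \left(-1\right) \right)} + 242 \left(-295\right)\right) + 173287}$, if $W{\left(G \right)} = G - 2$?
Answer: $\sqrt{102007} \approx 319.39$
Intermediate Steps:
$W{\left(G \right)} = -2 + G$
$f{\left(U,u \right)} = U + U \left(-2 + U\right)$ ($f{\left(U,u \right)} = \left(-2 + U\right) U + U = U \left(-2 + U\right) + U = U + U \left(-2 + U\right)$)
$\sqrt{\left(f{\left(11,\left(3 + 1\right) \left(-1\right) \right)} + 242 \left(-295\right)\right) + 173287} = \sqrt{\left(11 \left(-1 + 11\right) + 242 \left(-295\right)\right) + 173287} = \sqrt{\left(11 \cdot 10 - 71390\right) + 173287} = \sqrt{\left(110 - 71390\right) + 173287} = \sqrt{-71280 + 173287} = \sqrt{102007}$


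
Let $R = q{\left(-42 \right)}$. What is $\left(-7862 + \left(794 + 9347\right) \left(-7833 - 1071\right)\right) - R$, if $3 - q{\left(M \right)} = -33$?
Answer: $-90303362$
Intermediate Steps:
$q{\left(M \right)} = 36$ ($q{\left(M \right)} = 3 - -33 = 3 + 33 = 36$)
$R = 36$
$\left(-7862 + \left(794 + 9347\right) \left(-7833 - 1071\right)\right) - R = \left(-7862 + \left(794 + 9347\right) \left(-7833 - 1071\right)\right) - 36 = \left(-7862 + 10141 \left(-7833 + \left(-5328 + 4257\right)\right)\right) - 36 = \left(-7862 + 10141 \left(-7833 - 1071\right)\right) - 36 = \left(-7862 + 10141 \left(-8904\right)\right) - 36 = \left(-7862 - 90295464\right) - 36 = -90303326 - 36 = -90303362$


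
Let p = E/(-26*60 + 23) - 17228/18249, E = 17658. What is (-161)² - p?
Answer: 727399409951/28048713 ≈ 25933.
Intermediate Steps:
p = -348720278/28048713 (p = 17658/(-26*60 + 23) - 17228/18249 = 17658/(-1560 + 23) - 17228*1/18249 = 17658/(-1537) - 17228/18249 = 17658*(-1/1537) - 17228/18249 = -17658/1537 - 17228/18249 = -348720278/28048713 ≈ -12.433)
(-161)² - p = (-161)² - 1*(-348720278/28048713) = 25921 + 348720278/28048713 = 727399409951/28048713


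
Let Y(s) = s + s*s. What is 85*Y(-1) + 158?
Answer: 158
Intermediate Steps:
Y(s) = s + s²
85*Y(-1) + 158 = 85*(-(1 - 1)) + 158 = 85*(-1*0) + 158 = 85*0 + 158 = 0 + 158 = 158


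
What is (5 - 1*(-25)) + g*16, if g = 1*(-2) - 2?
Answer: -34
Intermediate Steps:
g = -4 (g = -2 - 2 = -4)
(5 - 1*(-25)) + g*16 = (5 - 1*(-25)) - 4*16 = (5 + 25) - 64 = 30 - 64 = -34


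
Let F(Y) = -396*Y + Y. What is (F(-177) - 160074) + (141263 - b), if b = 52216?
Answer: -1112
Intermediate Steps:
F(Y) = -395*Y
(F(-177) - 160074) + (141263 - b) = (-395*(-177) - 160074) + (141263 - 1*52216) = (69915 - 160074) + (141263 - 52216) = -90159 + 89047 = -1112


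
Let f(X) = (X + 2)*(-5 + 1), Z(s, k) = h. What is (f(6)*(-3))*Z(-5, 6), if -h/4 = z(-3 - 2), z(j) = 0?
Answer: 0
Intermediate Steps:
h = 0 (h = -4*0 = 0)
Z(s, k) = 0
f(X) = -8 - 4*X (f(X) = (2 + X)*(-4) = -8 - 4*X)
(f(6)*(-3))*Z(-5, 6) = ((-8 - 4*6)*(-3))*0 = ((-8 - 24)*(-3))*0 = -32*(-3)*0 = 96*0 = 0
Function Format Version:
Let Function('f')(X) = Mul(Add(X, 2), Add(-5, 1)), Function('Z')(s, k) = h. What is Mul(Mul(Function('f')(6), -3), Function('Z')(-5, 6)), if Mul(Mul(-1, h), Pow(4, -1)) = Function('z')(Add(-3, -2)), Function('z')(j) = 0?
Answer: 0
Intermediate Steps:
h = 0 (h = Mul(-4, 0) = 0)
Function('Z')(s, k) = 0
Function('f')(X) = Add(-8, Mul(-4, X)) (Function('f')(X) = Mul(Add(2, X), -4) = Add(-8, Mul(-4, X)))
Mul(Mul(Function('f')(6), -3), Function('Z')(-5, 6)) = Mul(Mul(Add(-8, Mul(-4, 6)), -3), 0) = Mul(Mul(Add(-8, -24), -3), 0) = Mul(Mul(-32, -3), 0) = Mul(96, 0) = 0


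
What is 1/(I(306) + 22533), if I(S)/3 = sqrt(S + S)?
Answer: 7511/169243527 - 2*sqrt(17)/56414509 ≈ 4.4234e-5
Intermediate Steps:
I(S) = 3*sqrt(2)*sqrt(S) (I(S) = 3*sqrt(S + S) = 3*sqrt(2*S) = 3*(sqrt(2)*sqrt(S)) = 3*sqrt(2)*sqrt(S))
1/(I(306) + 22533) = 1/(3*sqrt(2)*sqrt(306) + 22533) = 1/(3*sqrt(2)*(3*sqrt(34)) + 22533) = 1/(18*sqrt(17) + 22533) = 1/(22533 + 18*sqrt(17))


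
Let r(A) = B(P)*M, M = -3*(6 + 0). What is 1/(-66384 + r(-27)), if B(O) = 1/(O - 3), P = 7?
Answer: -2/132777 ≈ -1.5063e-5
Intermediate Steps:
B(O) = 1/(-3 + O)
M = -18 (M = -3*6 = -18)
r(A) = -9/2 (r(A) = -18/(-3 + 7) = -18/4 = (¼)*(-18) = -9/2)
1/(-66384 + r(-27)) = 1/(-66384 - 9/2) = 1/(-132777/2) = -2/132777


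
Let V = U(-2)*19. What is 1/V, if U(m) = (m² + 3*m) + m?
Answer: -1/76 ≈ -0.013158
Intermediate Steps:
U(m) = m² + 4*m
V = -76 (V = -2*(4 - 2)*19 = -2*2*19 = -4*19 = -76)
1/V = 1/(-76) = -1/76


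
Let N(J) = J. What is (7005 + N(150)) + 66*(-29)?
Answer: 5241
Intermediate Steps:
(7005 + N(150)) + 66*(-29) = (7005 + 150) + 66*(-29) = 7155 - 1914 = 5241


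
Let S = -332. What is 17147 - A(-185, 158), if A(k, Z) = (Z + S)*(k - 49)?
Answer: -23569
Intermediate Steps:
A(k, Z) = (-332 + Z)*(-49 + k) (A(k, Z) = (Z - 332)*(k - 49) = (-332 + Z)*(-49 + k))
17147 - A(-185, 158) = 17147 - (16268 - 332*(-185) - 49*158 + 158*(-185)) = 17147 - (16268 + 61420 - 7742 - 29230) = 17147 - 1*40716 = 17147 - 40716 = -23569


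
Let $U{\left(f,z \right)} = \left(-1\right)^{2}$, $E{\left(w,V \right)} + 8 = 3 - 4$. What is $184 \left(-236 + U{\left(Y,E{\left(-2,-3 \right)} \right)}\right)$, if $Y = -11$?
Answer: $-43240$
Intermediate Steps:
$E{\left(w,V \right)} = -9$ ($E{\left(w,V \right)} = -8 + \left(3 - 4\right) = -8 - 1 = -9$)
$U{\left(f,z \right)} = 1$
$184 \left(-236 + U{\left(Y,E{\left(-2,-3 \right)} \right)}\right) = 184 \left(-236 + 1\right) = 184 \left(-235\right) = -43240$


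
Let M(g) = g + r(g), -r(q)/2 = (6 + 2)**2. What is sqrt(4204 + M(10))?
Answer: 3*sqrt(454) ≈ 63.922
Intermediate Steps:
r(q) = -128 (r(q) = -2*(6 + 2)**2 = -2*8**2 = -2*64 = -128)
M(g) = -128 + g (M(g) = g - 128 = -128 + g)
sqrt(4204 + M(10)) = sqrt(4204 + (-128 + 10)) = sqrt(4204 - 118) = sqrt(4086) = 3*sqrt(454)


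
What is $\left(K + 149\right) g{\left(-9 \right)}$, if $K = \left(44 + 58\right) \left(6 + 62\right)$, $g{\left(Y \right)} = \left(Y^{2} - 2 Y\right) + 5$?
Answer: $736840$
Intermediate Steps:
$g{\left(Y \right)} = 5 + Y^{2} - 2 Y$
$K = 6936$ ($K = 102 \cdot 68 = 6936$)
$\left(K + 149\right) g{\left(-9 \right)} = \left(6936 + 149\right) \left(5 + \left(-9\right)^{2} - -18\right) = 7085 \left(5 + 81 + 18\right) = 7085 \cdot 104 = 736840$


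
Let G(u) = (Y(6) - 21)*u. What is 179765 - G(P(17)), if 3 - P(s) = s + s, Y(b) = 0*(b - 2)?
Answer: 179114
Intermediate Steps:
Y(b) = 0 (Y(b) = 0*(-2 + b) = 0)
P(s) = 3 - 2*s (P(s) = 3 - (s + s) = 3 - 2*s)
G(u) = -21*u (G(u) = (0 - 21)*u = -21*u)
179765 - G(P(17)) = 179765 - (-21)*(3 - 2*17) = 179765 - (-21)*(3 - 34) = 179765 - (-21)*(-31) = 179765 - 1*651 = 179765 - 651 = 179114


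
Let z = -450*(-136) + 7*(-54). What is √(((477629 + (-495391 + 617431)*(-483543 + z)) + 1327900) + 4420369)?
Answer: I*√51582644942 ≈ 2.2712e+5*I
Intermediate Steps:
z = 60822 (z = 61200 - 378 = 60822)
√(((477629 + (-495391 + 617431)*(-483543 + z)) + 1327900) + 4420369) = √(((477629 + (-495391 + 617431)*(-483543 + 60822)) + 1327900) + 4420369) = √(((477629 + 122040*(-422721)) + 1327900) + 4420369) = √(((477629 - 51588870840) + 1327900) + 4420369) = √((-51588393211 + 1327900) + 4420369) = √(-51587065311 + 4420369) = √(-51582644942) = I*√51582644942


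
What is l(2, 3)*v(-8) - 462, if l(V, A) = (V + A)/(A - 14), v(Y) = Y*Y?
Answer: -5402/11 ≈ -491.09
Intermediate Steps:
v(Y) = Y**2
l(V, A) = (A + V)/(-14 + A)
l(2, 3)*v(-8) - 462 = ((3 + 2)/(-14 + 3))*(-8)**2 - 462 = (5/(-11))*64 - 462 = -1/11*5*64 - 462 = -5/11*64 - 462 = -320/11 - 462 = -5402/11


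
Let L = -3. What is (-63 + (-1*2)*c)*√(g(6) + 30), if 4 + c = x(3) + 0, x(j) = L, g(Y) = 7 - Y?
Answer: -49*√31 ≈ -272.82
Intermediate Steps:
x(j) = -3
c = -7 (c = -4 + (-3 + 0) = -4 - 3 = -7)
(-63 + (-1*2)*c)*√(g(6) + 30) = (-63 - 1*2*(-7))*√((7 - 1*6) + 30) = (-63 - 2*(-7))*√((7 - 6) + 30) = (-63 + 14)*√(1 + 30) = -49*√31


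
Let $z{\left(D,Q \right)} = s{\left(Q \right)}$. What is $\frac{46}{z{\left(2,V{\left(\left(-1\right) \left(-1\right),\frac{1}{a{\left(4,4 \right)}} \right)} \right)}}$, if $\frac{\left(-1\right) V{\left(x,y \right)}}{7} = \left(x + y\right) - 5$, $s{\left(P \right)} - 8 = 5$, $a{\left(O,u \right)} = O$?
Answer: $\frac{46}{13} \approx 3.5385$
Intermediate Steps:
$s{\left(P \right)} = 13$ ($s{\left(P \right)} = 8 + 5 = 13$)
$V{\left(x,y \right)} = 35 - 7 x - 7 y$ ($V{\left(x,y \right)} = - 7 \left(\left(x + y\right) - 5\right) = - 7 \left(-5 + x + y\right) = 35 - 7 x - 7 y$)
$z{\left(D,Q \right)} = 13$
$\frac{46}{z{\left(2,V{\left(\left(-1\right) \left(-1\right),\frac{1}{a{\left(4,4 \right)}} \right)} \right)}} = \frac{46}{13}$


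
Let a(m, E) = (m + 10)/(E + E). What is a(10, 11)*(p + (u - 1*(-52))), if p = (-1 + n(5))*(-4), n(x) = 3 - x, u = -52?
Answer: 120/11 ≈ 10.909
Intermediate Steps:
a(m, E) = (10 + m)/(2*E) (a(m, E) = (10 + m)/((2*E)) = (10 + m)*(1/(2*E)) = (10 + m)/(2*E))
p = 12 (p = (-1 + (3 - 1*5))*(-4) = (-1 + (3 - 5))*(-4) = (-1 - 2)*(-4) = -3*(-4) = 12)
a(10, 11)*(p + (u - 1*(-52))) = ((½)*(10 + 10)/11)*(12 + (-52 - 1*(-52))) = ((½)*(1/11)*20)*(12 + (-52 + 52)) = 10*(12 + 0)/11 = (10/11)*12 = 120/11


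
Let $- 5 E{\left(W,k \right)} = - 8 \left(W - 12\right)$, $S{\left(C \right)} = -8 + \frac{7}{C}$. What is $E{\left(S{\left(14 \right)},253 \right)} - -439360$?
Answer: $\frac{2196644}{5} \approx 4.3933 \cdot 10^{5}$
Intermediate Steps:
$E{\left(W,k \right)} = - \frac{96}{5} + \frac{8 W}{5}$ ($E{\left(W,k \right)} = - \frac{\left(-8\right) \left(W - 12\right)}{5} = - \frac{\left(-8\right) \left(-12 + W\right)}{5} = - \frac{96 - 8 W}{5} = - \frac{96}{5} + \frac{8 W}{5}$)
$E{\left(S{\left(14 \right)},253 \right)} - -439360 = \left(- \frac{96}{5} + \frac{8 \left(-8 + \frac{7}{14}\right)}{5}\right) - -439360 = \left(- \frac{96}{5} + \frac{8 \left(-8 + 7 \cdot \frac{1}{14}\right)}{5}\right) + 439360 = \left(- \frac{96}{5} + \frac{8 \left(-8 + \frac{1}{2}\right)}{5}\right) + 439360 = \left(- \frac{96}{5} + \frac{8}{5} \left(- \frac{15}{2}\right)\right) + 439360 = \left(- \frac{96}{5} - 12\right) + 439360 = - \frac{156}{5} + 439360 = \frac{2196644}{5}$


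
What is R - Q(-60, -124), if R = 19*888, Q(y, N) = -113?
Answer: 16985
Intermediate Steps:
R = 16872
R - Q(-60, -124) = 16872 - 1*(-113) = 16872 + 113 = 16985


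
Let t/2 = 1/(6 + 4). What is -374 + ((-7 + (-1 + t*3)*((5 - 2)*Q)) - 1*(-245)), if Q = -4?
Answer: -656/5 ≈ -131.20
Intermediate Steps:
t = ⅕ (t = 2/(6 + 4) = 2/10 = 2*(⅒) = ⅕ ≈ 0.20000)
-374 + ((-7 + (-1 + t*3)*((5 - 2)*Q)) - 1*(-245)) = -374 + ((-7 + (-1 + (⅕)*3)*((5 - 2)*(-4))) - 1*(-245)) = -374 + ((-7 + (-1 + ⅗)*(3*(-4))) + 245) = -374 + ((-7 - ⅖*(-12)) + 245) = -374 + ((-7 + 24/5) + 245) = -374 + (-11/5 + 245) = -374 + 1214/5 = -656/5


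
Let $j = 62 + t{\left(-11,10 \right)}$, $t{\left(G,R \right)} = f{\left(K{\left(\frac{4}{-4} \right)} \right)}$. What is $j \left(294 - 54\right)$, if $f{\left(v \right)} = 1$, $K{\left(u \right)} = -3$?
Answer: $15120$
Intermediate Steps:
$t{\left(G,R \right)} = 1$
$j = 63$ ($j = 62 + 1 = 63$)
$j \left(294 - 54\right) = 63 \left(294 - 54\right) = 63 \cdot 240 = 15120$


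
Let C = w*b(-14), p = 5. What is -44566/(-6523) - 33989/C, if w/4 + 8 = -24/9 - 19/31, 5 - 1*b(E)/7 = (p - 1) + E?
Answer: 13417980417/957967780 ≈ 14.007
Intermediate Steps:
b(E) = 7 - 7*E (b(E) = 35 - 7*((5 - 1) + E) = 35 - 7*(4 + E) = 35 + (-28 - 7*E) = 7 - 7*E)
w = -4196/93 (w = -32 + 4*(-24/9 - 19/31) = -32 + 4*(-24*⅑ - 19*1/31) = -32 + 4*(-8/3 - 19/31) = -32 + 4*(-305/93) = -32 - 1220/93 = -4196/93 ≈ -45.118)
C = -146860/31 (C = -4196*(7 - 7*(-14))/93 = -4196*(7 + 98)/93 = -4196/93*105 = -146860/31 ≈ -4737.4)
-44566/(-6523) - 33989/C = -44566/(-6523) - 33989/(-146860/31) = -44566*(-1/6523) - 33989*(-31/146860) = 44566/6523 + 1053659/146860 = 13417980417/957967780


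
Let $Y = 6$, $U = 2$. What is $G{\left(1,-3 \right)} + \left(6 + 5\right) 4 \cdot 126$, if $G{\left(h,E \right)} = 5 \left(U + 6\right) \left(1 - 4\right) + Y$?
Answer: $5430$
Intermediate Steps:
$G{\left(h,E \right)} = -114$ ($G{\left(h,E \right)} = 5 \left(2 + 6\right) \left(1 - 4\right) + 6 = 5 \cdot 8 \left(-3\right) + 6 = 5 \left(-24\right) + 6 = -120 + 6 = -114$)
$G{\left(1,-3 \right)} + \left(6 + 5\right) 4 \cdot 126 = -114 + \left(6 + 5\right) 4 \cdot 126 = -114 + 11 \cdot 4 \cdot 126 = -114 + 44 \cdot 126 = -114 + 5544 = 5430$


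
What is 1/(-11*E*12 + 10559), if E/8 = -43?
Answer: 1/55967 ≈ 1.7868e-5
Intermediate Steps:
E = -344 (E = 8*(-43) = -344)
1/(-11*E*12 + 10559) = 1/(-11*(-344)*12 + 10559) = 1/(3784*12 + 10559) = 1/(45408 + 10559) = 1/55967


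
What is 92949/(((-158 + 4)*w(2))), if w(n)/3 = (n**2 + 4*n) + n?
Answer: -30983/2156 ≈ -14.371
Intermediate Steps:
w(n) = 3*n**2 + 15*n (w(n) = 3*((n**2 + 4*n) + n) = 3*(n**2 + 5*n) = 3*n**2 + 15*n)
92949/(((-158 + 4)*w(2))) = 92949/(((-158 + 4)*(3*2*(5 + 2)))) = 92949/((-462*2*7)) = 92949/((-154*42)) = 92949/(-6468) = 92949*(-1/6468) = -30983/2156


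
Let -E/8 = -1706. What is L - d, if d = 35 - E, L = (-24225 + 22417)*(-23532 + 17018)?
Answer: 11790925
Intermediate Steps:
E = 13648 (E = -8*(-1706) = 13648)
L = 11777312 (L = -1808*(-6514) = 11777312)
d = -13613 (d = 35 - 1*13648 = 35 - 13648 = -13613)
L - d = 11777312 - 1*(-13613) = 11777312 + 13613 = 11790925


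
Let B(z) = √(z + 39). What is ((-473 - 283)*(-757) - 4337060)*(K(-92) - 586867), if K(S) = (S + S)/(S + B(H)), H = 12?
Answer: 18587770760921824/8413 - 692717312*√51/8413 ≈ 2.2094e+12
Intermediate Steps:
B(z) = √(39 + z)
K(S) = 2*S/(S + √51) (K(S) = (S + S)/(S + √(39 + 12)) = (2*S)/(S + √51) = 2*S/(S + √51))
((-473 - 283)*(-757) - 4337060)*(K(-92) - 586867) = ((-473 - 283)*(-757) - 4337060)*(2*(-92)/(-92 + √51) - 586867) = (-756*(-757) - 4337060)*(-184/(-92 + √51) - 586867) = (572292 - 4337060)*(-586867 - 184/(-92 + √51)) = -3764768*(-586867 - 184/(-92 + √51)) = 2209418101856 + 692717312/(-92 + √51)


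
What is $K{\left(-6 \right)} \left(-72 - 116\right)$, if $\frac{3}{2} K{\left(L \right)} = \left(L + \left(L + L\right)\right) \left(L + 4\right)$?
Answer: $-4512$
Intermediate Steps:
$K{\left(L \right)} = 2 L \left(4 + L\right)$ ($K{\left(L \right)} = \frac{2 \left(L + \left(L + L\right)\right) \left(L + 4\right)}{3} = \frac{2 \left(L + 2 L\right) \left(4 + L\right)}{3} = \frac{2 \cdot 3 L \left(4 + L\right)}{3} = 2 L \left(4 + L\right)$)
$K{\left(-6 \right)} \left(-72 - 116\right) = 2 \left(-6\right) \left(4 - 6\right) \left(-72 - 116\right) = 2 \left(-6\right) \left(-2\right) \left(-188\right) = 24 \left(-188\right) = -4512$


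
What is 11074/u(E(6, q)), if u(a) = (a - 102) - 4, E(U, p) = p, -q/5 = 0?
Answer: -5537/53 ≈ -104.47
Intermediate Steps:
q = 0 (q = -5*0 = 0)
u(a) = -106 + a (u(a) = (-102 + a) - 4 = -106 + a)
11074/u(E(6, q)) = 11074/(-106 + 0) = 11074/(-106) = 11074*(-1/106) = -5537/53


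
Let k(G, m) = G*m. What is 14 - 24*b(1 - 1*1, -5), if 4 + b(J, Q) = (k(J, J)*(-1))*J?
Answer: 110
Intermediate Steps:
b(J, Q) = -4 - J³ (b(J, Q) = -4 + ((J*J)*(-1))*J = -4 + (J²*(-1))*J = -4 + (-J²)*J = -4 - J³)
14 - 24*b(1 - 1*1, -5) = 14 - 24*(-4 - (1 - 1*1)³) = 14 - 24*(-4 - (1 - 1)³) = 14 - 24*(-4 - 1*0³) = 14 - 24*(-4 - 1*0) = 14 - 24*(-4 + 0) = 14 - 24*(-4) = 14 + 96 = 110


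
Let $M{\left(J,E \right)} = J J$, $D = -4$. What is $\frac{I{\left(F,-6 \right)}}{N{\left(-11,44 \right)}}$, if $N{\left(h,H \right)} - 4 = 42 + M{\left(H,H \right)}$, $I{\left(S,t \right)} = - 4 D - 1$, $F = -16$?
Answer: $\frac{15}{1982} \approx 0.0075681$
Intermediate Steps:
$M{\left(J,E \right)} = J^{2}$
$I{\left(S,t \right)} = 15$ ($I{\left(S,t \right)} = \left(-4\right) \left(-4\right) - 1 = 16 - 1 = 15$)
$N{\left(h,H \right)} = 46 + H^{2}$ ($N{\left(h,H \right)} = 4 + \left(42 + H^{2}\right) = 46 + H^{2}$)
$\frac{I{\left(F,-6 \right)}}{N{\left(-11,44 \right)}} = \frac{15}{46 + 44^{2}} = \frac{15}{46 + 1936} = \frac{15}{1982}$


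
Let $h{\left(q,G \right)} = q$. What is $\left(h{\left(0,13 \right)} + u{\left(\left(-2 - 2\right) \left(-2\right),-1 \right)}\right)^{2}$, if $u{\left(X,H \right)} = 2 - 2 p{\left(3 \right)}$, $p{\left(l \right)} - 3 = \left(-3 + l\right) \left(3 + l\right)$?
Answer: $16$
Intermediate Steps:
$p{\left(l \right)} = 3 + \left(-3 + l\right) \left(3 + l\right)$
$u{\left(X,H \right)} = -4$ ($u{\left(X,H \right)} = 2 - 2 \left(-6 + 3^{2}\right) = 2 - 2 \left(-6 + 9\right) = 2 - 6 = -4$)
$\left(h{\left(0,13 \right)} + u{\left(\left(-2 - 2\right) \left(-2\right),-1 \right)}\right)^{2} = \left(0 - 4\right)^{2} = \left(-4\right)^{2} = 16$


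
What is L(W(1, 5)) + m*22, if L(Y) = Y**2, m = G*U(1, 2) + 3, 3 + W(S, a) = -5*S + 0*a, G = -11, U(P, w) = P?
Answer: -112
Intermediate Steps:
W(S, a) = -3 - 5*S (W(S, a) = -3 + (-5*S + 0*a) = -3 + (-5*S + 0) = -3 - 5*S)
m = -8 (m = -11*1 + 3 = -11 + 3 = -8)
L(W(1, 5)) + m*22 = (-3 - 5*1)**2 - 8*22 = (-3 - 5)**2 - 176 = (-8)**2 - 176 = 64 - 176 = -112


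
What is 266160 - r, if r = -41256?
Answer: 307416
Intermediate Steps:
266160 - r = 266160 - 1*(-41256) = 266160 + 41256 = 307416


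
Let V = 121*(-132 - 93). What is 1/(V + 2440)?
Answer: -1/24785 ≈ -4.0347e-5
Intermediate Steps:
V = -27225 (V = 121*(-225) = -27225)
1/(V + 2440) = 1/(-27225 + 2440) = 1/(-24785) = -1/24785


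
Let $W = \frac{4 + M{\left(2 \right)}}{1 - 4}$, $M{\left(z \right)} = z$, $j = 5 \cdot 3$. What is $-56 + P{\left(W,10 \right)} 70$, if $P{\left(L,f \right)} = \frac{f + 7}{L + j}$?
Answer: $\frac{462}{13} \approx 35.538$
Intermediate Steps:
$j = 15$
$W = -2$ ($W = \frac{4 + 2}{1 - 4} = \frac{6}{-3} = 6 \left(- \frac{1}{3}\right) = -2$)
$P{\left(L,f \right)} = \frac{7 + f}{15 + L}$ ($P{\left(L,f \right)} = \frac{f + 7}{L + 15} = \frac{7 + f}{15 + L}$)
$-56 + P{\left(W,10 \right)} 70 = -56 + \frac{7 + 10}{15 - 2} \cdot 70 = -56 + \frac{1}{13} \cdot 17 \cdot 70 = -56 + \frac{17}{13} \cdot 70 = -56 + \frac{1190}{13} = \frac{462}{13}$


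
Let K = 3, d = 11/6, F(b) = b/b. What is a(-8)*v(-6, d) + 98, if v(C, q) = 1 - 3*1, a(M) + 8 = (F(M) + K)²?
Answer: 82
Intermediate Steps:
F(b) = 1
d = 11/6 (d = 11*(⅙) = 11/6 ≈ 1.8333)
a(M) = 8 (a(M) = -8 + (1 + 3)² = -8 + 4² = -8 + 16 = 8)
v(C, q) = -2 (v(C, q) = 1 - 3 = -2)
a(-8)*v(-6, d) + 98 = 8*(-2) + 98 = -16 + 98 = 82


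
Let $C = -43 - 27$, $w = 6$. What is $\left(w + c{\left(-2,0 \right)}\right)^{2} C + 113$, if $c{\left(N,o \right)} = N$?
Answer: $-1007$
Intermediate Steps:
$C = -70$
$\left(w + c{\left(-2,0 \right)}\right)^{2} C + 113 = \left(6 - 2\right)^{2} \left(-70\right) + 113 = 4^{2} \left(-70\right) + 113 = 16 \left(-70\right) + 113 = -1120 + 113 = -1007$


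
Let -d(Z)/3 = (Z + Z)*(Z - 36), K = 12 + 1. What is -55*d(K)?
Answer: -98670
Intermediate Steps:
K = 13
d(Z) = -6*Z*(-36 + Z) (d(Z) = -3*(Z + Z)*(Z - 36) = -3*2*Z*(-36 + Z) = -6*Z*(-36 + Z))
-55*d(K) = -330*13*(36 - 1*13) = -330*13*(36 - 13) = -330*13*23 = -55*1794 = -98670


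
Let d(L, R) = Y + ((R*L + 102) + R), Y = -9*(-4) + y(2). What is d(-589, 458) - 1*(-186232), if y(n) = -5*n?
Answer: -82944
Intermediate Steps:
Y = 26 (Y = -9*(-4) - 5*2 = 36 - 10 = 26)
d(L, R) = 128 + R + L*R (d(L, R) = 26 + ((R*L + 102) + R) = 26 + ((L*R + 102) + R) = 26 + ((102 + L*R) + R) = 26 + (102 + R + L*R) = 128 + R + L*R)
d(-589, 458) - 1*(-186232) = (128 + 458 - 589*458) - 1*(-186232) = (128 + 458 - 269762) + 186232 = -269176 + 186232 = -82944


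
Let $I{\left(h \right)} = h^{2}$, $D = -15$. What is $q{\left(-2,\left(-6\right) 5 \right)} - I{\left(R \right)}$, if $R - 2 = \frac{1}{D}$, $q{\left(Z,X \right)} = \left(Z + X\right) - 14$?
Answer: $- \frac{11191}{225} \approx -49.738$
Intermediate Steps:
$q{\left(Z,X \right)} = -14 + X + Z$ ($q{\left(Z,X \right)} = \left(X + Z\right) - 14 = -14 + X + Z$)
$R = \frac{29}{15}$ ($R = 2 + \frac{1}{-15} = 2 - \frac{1}{15} = \frac{29}{15} \approx 1.9333$)
$q{\left(-2,\left(-6\right) 5 \right)} - I{\left(R \right)} = \left(-14 - 30 - 2\right) - \left(\frac{29}{15}\right)^{2} = \left(-14 - 30 - 2\right) - \frac{841}{225} = -46 - \frac{841}{225} = - \frac{11191}{225}$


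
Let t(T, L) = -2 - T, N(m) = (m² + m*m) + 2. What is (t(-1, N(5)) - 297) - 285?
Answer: -583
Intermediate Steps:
N(m) = 2 + 2*m² (N(m) = (m² + m²) + 2 = 2*m² + 2 = 2 + 2*m²)
(t(-1, N(5)) - 297) - 285 = ((-2 - 1*(-1)) - 297) - 285 = ((-2 + 1) - 297) - 285 = (-1 - 297) - 285 = -298 - 285 = -583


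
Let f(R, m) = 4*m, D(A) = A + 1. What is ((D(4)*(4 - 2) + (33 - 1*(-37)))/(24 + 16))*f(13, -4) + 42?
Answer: 10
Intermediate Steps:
D(A) = 1 + A
((D(4)*(4 - 2) + (33 - 1*(-37)))/(24 + 16))*f(13, -4) + 42 = (((1 + 4)*(4 - 2) + (33 - 1*(-37)))/(24 + 16))*(4*(-4)) + 42 = ((5*2 + (33 + 37))/40)*(-16) + 42 = ((10 + 70)*(1/40))*(-16) + 42 = (80*(1/40))*(-16) + 42 = 2*(-16) + 42 = -32 + 42 = 10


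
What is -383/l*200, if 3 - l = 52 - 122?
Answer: -76600/73 ≈ -1049.3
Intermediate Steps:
l = 73 (l = 3 - (52 - 122) = 3 - 1*(-70) = 3 + 70 = 73)
-383/l*200 = -383/73*200 = -76600/73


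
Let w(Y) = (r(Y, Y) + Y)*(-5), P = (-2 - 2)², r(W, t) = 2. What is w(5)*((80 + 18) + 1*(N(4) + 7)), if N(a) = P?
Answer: -4235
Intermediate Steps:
P = 16 (P = (-4)² = 16)
N(a) = 16
w(Y) = -10 - 5*Y (w(Y) = (2 + Y)*(-5) = -10 - 5*Y)
w(5)*((80 + 18) + 1*(N(4) + 7)) = (-10 - 5*5)*((80 + 18) + 1*(16 + 7)) = (-10 - 25)*(98 + 1*23) = -35*(98 + 23) = -35*121 = -4235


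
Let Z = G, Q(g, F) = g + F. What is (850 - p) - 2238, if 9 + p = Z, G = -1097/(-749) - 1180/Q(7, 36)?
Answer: -43576804/32207 ≈ -1353.0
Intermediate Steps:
Q(g, F) = F + g
G = -836649/32207 (G = -1097/(-749) - 1180/(36 + 7) = -1097*(-1/749) - 1180/43 = 1097/749 - 1180*1/43 = 1097/749 - 1180/43 = -836649/32207 ≈ -25.977)
Z = -836649/32207 ≈ -25.977
p = -1126512/32207 (p = -9 - 836649/32207 = -1126512/32207 ≈ -34.977)
(850 - p) - 2238 = (850 - 1*(-1126512/32207)) - 2238 = (850 + 1126512/32207) - 2238 = 28502462/32207 - 2238 = -43576804/32207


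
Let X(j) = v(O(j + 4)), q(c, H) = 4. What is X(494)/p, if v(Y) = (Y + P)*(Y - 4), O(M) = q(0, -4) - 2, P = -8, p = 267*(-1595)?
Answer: -4/141955 ≈ -2.8178e-5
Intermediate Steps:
p = -425865
O(M) = 2 (O(M) = 4 - 2 = 2)
v(Y) = (-8 + Y)*(-4 + Y) (v(Y) = (Y - 8)*(Y - 4) = (-8 + Y)*(-4 + Y))
X(j) = 12 (X(j) = 32 + 2**2 - 12*2 = 32 + 4 - 24 = 12)
X(494)/p = 12/(-425865) = 12*(-1/425865) = -4/141955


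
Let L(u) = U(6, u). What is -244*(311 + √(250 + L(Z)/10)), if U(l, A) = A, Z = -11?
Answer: -75884 - 122*√24890/5 ≈ -79734.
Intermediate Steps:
L(u) = u
-244*(311 + √(250 + L(Z)/10)) = -244*(311 + √(250 - 11/10)) = -244*(311 + √(2489/10)) = -244*(311 + √24890/10) = -75884 - 122*√24890/5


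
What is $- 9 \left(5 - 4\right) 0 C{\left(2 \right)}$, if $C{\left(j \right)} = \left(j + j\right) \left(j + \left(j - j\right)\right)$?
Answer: $0$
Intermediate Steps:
$C{\left(j \right)} = 2 j^{2}$ ($C{\left(j \right)} = 2 j \left(j + 0\right) = 2 j j = 2 j^{2}$)
$- 9 \left(5 - 4\right) 0 C{\left(2 \right)} = - 9 \left(5 - 4\right) 0 \cdot 2 \cdot 2^{2} = - 9 \cdot 1 \cdot 0 \cdot 2 \cdot 4 = \left(-9\right) 0 \cdot 8 = 0 \cdot 8 = 0$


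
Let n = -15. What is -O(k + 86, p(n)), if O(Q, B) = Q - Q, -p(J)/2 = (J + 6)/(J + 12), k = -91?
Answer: 0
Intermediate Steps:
p(J) = -2*(6 + J)/(12 + J) (p(J) = -2*(J + 6)/(J + 12) = -2*(6 + J)/(12 + J))
O(Q, B) = 0
-O(k + 86, p(n)) = -1*0 = 0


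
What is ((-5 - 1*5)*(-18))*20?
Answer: 3600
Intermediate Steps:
((-5 - 1*5)*(-18))*20 = ((-5 - 5)*(-18))*20 = -10*(-18)*20 = 180*20 = 3600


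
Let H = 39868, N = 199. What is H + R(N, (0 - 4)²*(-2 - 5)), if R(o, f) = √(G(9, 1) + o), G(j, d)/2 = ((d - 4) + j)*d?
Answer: 39868 + √211 ≈ 39883.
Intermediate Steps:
G(j, d) = 2*d*(-4 + d + j) (G(j, d) = 2*(((d - 4) + j)*d) = 2*(((-4 + d) + j)*d) = 2*((-4 + d + j)*d) = 2*(d*(-4 + d + j)) = 2*d*(-4 + d + j))
R(o, f) = √(12 + o) (R(o, f) = √(2*1*(-4 + 1 + 9) + o) = √(2*1*6 + o) = √(12 + o))
H + R(N, (0 - 4)²*(-2 - 5)) = 39868 + √(12 + 199) = 39868 + √211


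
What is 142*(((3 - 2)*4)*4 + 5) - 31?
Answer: 2951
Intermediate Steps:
142*(((3 - 2)*4)*4 + 5) - 31 = 142*((1*4)*4 + 5) - 31 = 142*(4*4 + 5) - 31 = 142*(16 + 5) - 31 = 142*21 - 31 = 2982 - 31 = 2951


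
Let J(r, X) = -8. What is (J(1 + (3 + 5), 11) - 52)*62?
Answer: -3720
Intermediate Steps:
(J(1 + (3 + 5), 11) - 52)*62 = (-8 - 52)*62 = -60*62 = -3720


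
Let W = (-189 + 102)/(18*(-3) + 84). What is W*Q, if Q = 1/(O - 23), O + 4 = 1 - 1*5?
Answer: 29/310 ≈ 0.093548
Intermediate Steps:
O = -8 (O = -4 + (1 - 1*5) = -4 + (1 - 5) = -4 - 4 = -8)
W = -29/10 (W = -87/(-54 + 84) = -87/30 = -87*1/30 = -29/10 ≈ -2.9000)
Q = -1/31 (Q = 1/(-8 - 23) = 1/(-31) = -1/31 ≈ -0.032258)
W*Q = -29/10*(-1/31) = 29/310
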